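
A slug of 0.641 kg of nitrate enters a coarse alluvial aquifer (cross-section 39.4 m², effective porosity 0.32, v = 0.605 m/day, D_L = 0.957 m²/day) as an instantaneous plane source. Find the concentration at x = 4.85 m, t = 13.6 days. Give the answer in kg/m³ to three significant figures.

For an instantaneous plane source, C(x,t) = M/(n_e·A·√(4πDt)) · exp(−(x−vt)²/(4Dt)), with n_e·A the pore (flow) area.
Plume center vt = 0.605 × 13.6 = 8.228 m, so the well at 4.85 m is 3.378 m upgradient of the peak.
√(4πDt) = 12.79 m, giving peak height M/(n_e·A·√(4πDt)) = 0.641/(0.32 × 39.4 × 12.79) = 0.003975 kg/m³.
(x−vt)²/(4Dt) = (-3.378)²/(4 × 0.957 × 13.6) = 0.2192; exp(−0.2192) = 0.8032.
C = 0.003975 × 0.8032 = 0.00319 kg/m³.

0.00319 kg/m³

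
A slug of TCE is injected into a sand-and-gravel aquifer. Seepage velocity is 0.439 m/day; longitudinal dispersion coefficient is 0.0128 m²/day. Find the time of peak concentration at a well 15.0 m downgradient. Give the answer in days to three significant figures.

34.1 days

For the 1D instantaneous-source solution, setting ∂C/∂t = 0 at fixed x gives v²t² + 2Dt − x² = 0, so t = (√(D² + v²x²) − D)/v².
√(D² + v²x²) = √(0.0128² + 0.439² × 15.0²) = 6.585; v² = 0.192721.
t = (6.585 − 0.0128)/0.192721 = 34.1 days (vs. the pure-advection estimate x/v = 34.2 d).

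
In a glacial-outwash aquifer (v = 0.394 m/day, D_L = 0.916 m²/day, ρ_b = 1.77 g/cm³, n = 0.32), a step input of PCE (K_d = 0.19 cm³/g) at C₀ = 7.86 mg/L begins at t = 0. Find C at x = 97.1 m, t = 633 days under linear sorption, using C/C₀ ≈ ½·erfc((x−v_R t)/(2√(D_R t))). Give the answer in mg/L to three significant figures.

Retardation factor R = 1 + ρ_b·K_d/n = 1 + 1.77 × 0.19/0.32 = 2.051.
Sorption retards both mechanisms: v_R = v/R = 0.1921 m/day, D_R = D/R = 0.4466 m²/day.
v_R·t = 0.1921 × 633 = 121.5993 m; 2√(D_R t) = 33.63 m; argument = (97.1 − 121.5993)/33.63 = -0.7285.
C = C₀ × ½·erfc(-0.7285) = 7.86 × 0.8486 = 6.67 mg/L.

6.67 mg/L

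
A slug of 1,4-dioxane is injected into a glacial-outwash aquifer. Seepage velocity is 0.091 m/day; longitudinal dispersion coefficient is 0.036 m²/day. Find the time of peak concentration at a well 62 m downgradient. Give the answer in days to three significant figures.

For the 1D instantaneous-source solution, setting ∂C/∂t = 0 at fixed x gives v²t² + 2Dt − x² = 0, so t = (√(D² + v²x²) − D)/v².
√(D² + v²x²) = √(0.036² + 0.091² × 62²) = 5.642; v² = 0.008281.
t = (5.642 − 0.036)/0.008281 = 677 days (vs. the pure-advection estimate x/v = 681 d).

677 days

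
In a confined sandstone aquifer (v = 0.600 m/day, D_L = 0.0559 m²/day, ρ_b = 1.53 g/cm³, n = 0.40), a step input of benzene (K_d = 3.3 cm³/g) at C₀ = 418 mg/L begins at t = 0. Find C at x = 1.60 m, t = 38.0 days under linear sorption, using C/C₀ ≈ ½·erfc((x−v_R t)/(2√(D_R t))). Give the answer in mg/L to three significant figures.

231 mg/L

Retardation factor R = 1 + ρ_b·K_d/n = 1 + 1.53 × 3.3/0.40 = 13.62.
Sorption retards both mechanisms: v_R = v/R = 0.04405 m/day, D_R = D/R = 0.004104 m²/day.
v_R·t = 0.04405 × 38.0 = 1.6739 m; 2√(D_R t) = 0.7898 m; argument = (1.60 − 1.6739)/0.7898 = -0.09357.
C = C₀ × ½·erfc(-0.09357) = 418 × 0.5526 = 231 mg/L.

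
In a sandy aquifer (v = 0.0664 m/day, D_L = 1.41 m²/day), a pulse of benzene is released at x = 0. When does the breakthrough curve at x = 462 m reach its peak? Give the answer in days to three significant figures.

6650 days

For the 1D instantaneous-source solution, setting ∂C/∂t = 0 at fixed x gives v²t² + 2Dt − x² = 0, so t = (√(D² + v²x²) − D)/v².
√(D² + v²x²) = √(1.41² + 0.0664² × 462²) = 30.71; v² = 0.00440896.
t = (30.71 − 1.41)/0.00440896 = 6650 days (vs. the pure-advection estimate x/v = 6960 d).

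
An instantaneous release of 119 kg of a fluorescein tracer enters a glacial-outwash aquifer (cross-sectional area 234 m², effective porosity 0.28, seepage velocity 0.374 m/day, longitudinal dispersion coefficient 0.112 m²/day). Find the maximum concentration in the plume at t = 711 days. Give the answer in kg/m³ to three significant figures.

The peak of an instantaneous 1D plume sits at x = vt; there the Gaussian factor is 1 and C_max = M/(n_e·A·√(4πDt)), where n_e·A is the pore area the mass is dissolved in.
√(4πDt) = √(4π × 0.112 × 711) = 31.63 m, so C_max = 119/(0.28 × 234 × 31.63) = 0.0574 kg/m³.

0.0574 kg/m³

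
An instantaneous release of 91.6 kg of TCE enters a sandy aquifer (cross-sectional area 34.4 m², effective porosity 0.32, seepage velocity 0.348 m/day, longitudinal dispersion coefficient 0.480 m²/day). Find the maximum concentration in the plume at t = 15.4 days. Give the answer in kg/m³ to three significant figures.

0.863 kg/m³

The peak of an instantaneous 1D plume sits at x = vt; there the Gaussian factor is 1 and C_max = M/(n_e·A·√(4πDt)), where n_e·A is the pore area the mass is dissolved in.
√(4πDt) = √(4π × 0.480 × 15.4) = 9.638 m, so C_max = 91.6/(0.32 × 34.4 × 9.638) = 0.863 kg/m³.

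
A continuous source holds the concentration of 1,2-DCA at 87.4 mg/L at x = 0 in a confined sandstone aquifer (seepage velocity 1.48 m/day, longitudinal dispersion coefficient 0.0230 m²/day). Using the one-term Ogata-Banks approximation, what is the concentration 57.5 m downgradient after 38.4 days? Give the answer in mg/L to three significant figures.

For a continuous step input, C/C₀ ≈ ½·erfc((x−vt)/(2√(Dt))).
vt = 1.48 × 38.4 = 56.832 m and 2√(Dt) = 2√(0.0230 × 38.4) = 1.880 m.
Argument (x−vt)/(2√(Dt)) = (57.5 − 56.832)/1.880 = 0.3553; ½·erfc(0.3553) = 0.3077.
C = 87.4 × 0.3077 = 26.9 mg/L.

26.9 mg/L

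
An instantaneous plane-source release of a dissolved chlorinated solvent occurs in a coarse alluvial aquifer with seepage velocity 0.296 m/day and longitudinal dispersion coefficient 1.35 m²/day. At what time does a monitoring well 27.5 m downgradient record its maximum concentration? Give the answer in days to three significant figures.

78.8 days

For the 1D instantaneous-source solution, setting ∂C/∂t = 0 at fixed x gives v²t² + 2Dt − x² = 0, so t = (√(D² + v²x²) − D)/v².
√(D² + v²x²) = √(1.35² + 0.296² × 27.5²) = 8.251; v² = 0.087616.
t = (8.251 − 1.35)/0.087616 = 78.8 days (vs. the pure-advection estimate x/v = 92.9 d).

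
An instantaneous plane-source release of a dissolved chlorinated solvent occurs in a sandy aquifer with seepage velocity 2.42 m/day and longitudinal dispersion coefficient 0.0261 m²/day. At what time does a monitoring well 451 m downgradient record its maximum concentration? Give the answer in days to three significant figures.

186 days

For the 1D instantaneous-source solution, setting ∂C/∂t = 0 at fixed x gives v²t² + 2Dt − x² = 0, so t = (√(D² + v²x²) − D)/v².
√(D² + v²x²) = √(0.0261² + 2.42² × 451²) = 1091; v² = 5.8564.
t = (1091 − 0.0261)/5.8564 = 186 days (vs. the pure-advection estimate x/v = 186 d).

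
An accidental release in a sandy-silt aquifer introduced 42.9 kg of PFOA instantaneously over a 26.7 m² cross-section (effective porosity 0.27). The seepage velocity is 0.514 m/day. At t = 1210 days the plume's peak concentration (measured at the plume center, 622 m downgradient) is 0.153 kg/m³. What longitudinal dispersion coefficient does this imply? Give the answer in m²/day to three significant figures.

0.0995 m²/day

At the plume center C_max = M/(n_e·A·√(4πDt)), so D = M²/(4πt·(n_e·A·C_max)²).
n_e·A·C_max = 0.27 × 26.7 × 0.153 = 1.103 kg/m.
D = 42.9²/(4π × 1210 × 1.103²) = 0.0995 m²/day.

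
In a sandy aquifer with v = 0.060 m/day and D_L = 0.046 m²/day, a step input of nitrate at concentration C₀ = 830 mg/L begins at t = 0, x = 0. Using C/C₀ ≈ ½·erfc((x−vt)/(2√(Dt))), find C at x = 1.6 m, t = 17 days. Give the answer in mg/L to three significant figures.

For a continuous step input, C/C₀ ≈ ½·erfc((x−vt)/(2√(Dt))).
vt = 0.060 × 17 = 1.02 m and 2√(Dt) = 2√(0.046 × 17) = 1.769 m.
Argument (x−vt)/(2√(Dt)) = (1.6 − 1.02)/1.769 = 0.3279; ½·erfc(0.3279) = 0.3214.
C = 830 × 0.3214 = 267 mg/L.

267 mg/L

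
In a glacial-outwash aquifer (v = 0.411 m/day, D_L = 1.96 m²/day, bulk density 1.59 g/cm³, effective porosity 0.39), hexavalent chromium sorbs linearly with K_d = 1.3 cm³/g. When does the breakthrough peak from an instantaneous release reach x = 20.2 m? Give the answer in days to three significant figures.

Retardation factor R = 1 + ρ_b·K_d/n = 1 + 1.59 × 1.3/0.39 = 6.300.
Sorption retards both mechanisms: v_R = v/R = 0.06524 m/day, D_R = D/R = 0.3111 m²/day.
Peak time from v_R²t² + 2D_R t − x² = 0: t = (√(D_R² + v_R²x²) − D_R)/v_R².
√(D_R² + v_R²x²) = √(0.3111² + 0.06524² × 20.2²) = 1.354; v_R² = 0.004256.
t = (1.354 − 0.3111)/0.004256 = 245 days.

245 days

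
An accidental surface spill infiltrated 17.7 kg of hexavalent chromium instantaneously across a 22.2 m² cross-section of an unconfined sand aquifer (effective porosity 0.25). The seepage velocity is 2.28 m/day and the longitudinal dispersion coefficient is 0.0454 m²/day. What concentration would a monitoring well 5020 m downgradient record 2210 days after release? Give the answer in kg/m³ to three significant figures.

0.0372 kg/m³

For an instantaneous plane source, C(x,t) = M/(n_e·A·√(4πDt)) · exp(−(x−vt)²/(4Dt)), with n_e·A the pore (flow) area.
Plume center vt = 2.28 × 2210 = 5038.8 m, so the well at 5020 m is 18.8 m upgradient of the peak.
√(4πDt) = 35.51 m, giving peak height M/(n_e·A·√(4πDt)) = 17.7/(0.25 × 22.2 × 35.51) = 0.08981 kg/m³.
(x−vt)²/(4Dt) = (-18.8)²/(4 × 0.0454 × 2210) = 0.8807; exp(−0.8807) = 0.4145.
C = 0.08981 × 0.4145 = 0.0372 kg/m³.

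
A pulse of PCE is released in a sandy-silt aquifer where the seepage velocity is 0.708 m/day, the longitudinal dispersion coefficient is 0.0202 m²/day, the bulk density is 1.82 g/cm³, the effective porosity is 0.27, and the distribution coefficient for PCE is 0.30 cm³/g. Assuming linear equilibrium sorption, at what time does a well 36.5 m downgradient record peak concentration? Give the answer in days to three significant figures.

156 days

Retardation factor R = 1 + ρ_b·K_d/n = 1 + 1.82 × 0.30/0.27 = 3.022.
Sorption retards both mechanisms: v_R = v/R = 0.2343 m/day, D_R = D/R = 0.006684 m²/day.
Peak time from v_R²t² + 2D_R t − x² = 0: t = (√(D_R² + v_R²x²) − D_R)/v_R².
√(D_R² + v_R²x²) = √(0.006684² + 0.2343² × 36.5²) = 8.552; v_R² = 0.05490.
t = (8.552 − 0.006684)/0.05490 = 156 days.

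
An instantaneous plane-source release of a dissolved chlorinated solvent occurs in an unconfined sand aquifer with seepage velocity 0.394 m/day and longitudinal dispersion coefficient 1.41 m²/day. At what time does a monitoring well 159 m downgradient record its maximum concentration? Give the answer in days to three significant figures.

395 days

For the 1D instantaneous-source solution, setting ∂C/∂t = 0 at fixed x gives v²t² + 2Dt − x² = 0, so t = (√(D² + v²x²) − D)/v².
√(D² + v²x²) = √(1.41² + 0.394² × 159²) = 62.66; v² = 0.155236.
t = (62.66 − 1.41)/0.155236 = 395 days (vs. the pure-advection estimate x/v = 404 d).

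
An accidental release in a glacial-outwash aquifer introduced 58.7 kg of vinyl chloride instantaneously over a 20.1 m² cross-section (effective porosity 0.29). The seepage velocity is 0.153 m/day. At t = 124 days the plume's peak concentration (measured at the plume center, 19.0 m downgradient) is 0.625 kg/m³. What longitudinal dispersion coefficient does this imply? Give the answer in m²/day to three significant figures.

0.167 m²/day

At the plume center C_max = M/(n_e·A·√(4πDt)), so D = M²/(4πt·(n_e·A·C_max)²).
n_e·A·C_max = 0.29 × 20.1 × 0.625 = 3.643 kg/m.
D = 58.7²/(4π × 124 × 3.643²) = 0.167 m²/day.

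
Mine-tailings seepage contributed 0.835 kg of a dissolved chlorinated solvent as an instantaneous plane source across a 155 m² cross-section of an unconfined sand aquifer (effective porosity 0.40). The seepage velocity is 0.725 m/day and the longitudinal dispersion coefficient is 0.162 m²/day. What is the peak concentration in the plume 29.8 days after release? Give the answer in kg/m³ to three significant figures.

The peak of an instantaneous 1D plume sits at x = vt; there the Gaussian factor is 1 and C_max = M/(n_e·A·√(4πDt)), where n_e·A is the pore area the mass is dissolved in.
√(4πDt) = √(4π × 0.162 × 29.8) = 7.789 m, so C_max = 0.835/(0.40 × 155 × 7.789) = 0.00173 kg/m³.

0.00173 kg/m³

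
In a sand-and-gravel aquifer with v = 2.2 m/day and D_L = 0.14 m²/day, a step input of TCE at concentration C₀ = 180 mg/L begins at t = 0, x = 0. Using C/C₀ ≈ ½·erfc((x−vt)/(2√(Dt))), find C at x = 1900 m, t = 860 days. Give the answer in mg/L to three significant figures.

54.6 mg/L

For a continuous step input, C/C₀ ≈ ½·erfc((x−vt)/(2√(Dt))).
vt = 2.2 × 860 = 1892 m and 2√(Dt) = 2√(0.14 × 860) = 21.95 m.
Argument (x−vt)/(2√(Dt)) = (1900 − 1892)/21.95 = 0.3645; ½·erfc(0.3645) = 0.3031.
C = 180 × 0.3031 = 54.6 mg/L.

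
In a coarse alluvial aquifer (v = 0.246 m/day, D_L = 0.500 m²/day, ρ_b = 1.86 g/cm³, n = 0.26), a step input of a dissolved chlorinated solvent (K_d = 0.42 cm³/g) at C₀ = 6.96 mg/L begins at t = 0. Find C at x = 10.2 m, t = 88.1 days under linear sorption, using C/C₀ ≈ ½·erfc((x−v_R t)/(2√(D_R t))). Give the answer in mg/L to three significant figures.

Retardation factor R = 1 + ρ_b·K_d/n = 1 + 1.86 × 0.42/0.26 = 4.005.
Sorption retards both mechanisms: v_R = v/R = 0.06142 m/day, D_R = D/R = 0.1248 m²/day.
v_R·t = 0.06142 × 88.1 = 5.411102 m; 2√(D_R t) = 6.632 m; argument = (10.2 − 5.411102)/6.632 = 0.7221.
C = C₀ × ½·erfc(0.7221) = 6.96 × 0.1536 = 1.07 mg/L.

1.07 mg/L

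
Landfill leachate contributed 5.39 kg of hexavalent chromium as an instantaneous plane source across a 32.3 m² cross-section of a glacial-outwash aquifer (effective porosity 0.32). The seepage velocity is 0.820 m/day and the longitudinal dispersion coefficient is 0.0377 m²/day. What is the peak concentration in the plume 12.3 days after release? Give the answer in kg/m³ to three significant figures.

The peak of an instantaneous 1D plume sits at x = vt; there the Gaussian factor is 1 and C_max = M/(n_e·A·√(4πDt)), where n_e·A is the pore area the mass is dissolved in.
√(4πDt) = √(4π × 0.0377 × 12.3) = 2.414 m, so C_max = 5.39/(0.32 × 32.3 × 2.414) = 0.216 kg/m³.

0.216 kg/m³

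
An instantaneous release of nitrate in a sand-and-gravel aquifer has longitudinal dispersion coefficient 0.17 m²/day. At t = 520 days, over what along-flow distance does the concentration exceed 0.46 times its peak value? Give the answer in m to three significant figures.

The plume is Gaussian with σ = √(2Dt) = √(2 × 0.17 × 520) = 13.30 m.
C/C_peak = exp(−Δx²/(2σ²)) = 0.46 ⇒ Δx = σ·√(−2 ln 0.46) = 13.30 × 1.246 = 16.57 m.
Width = 2Δx = 33.1 m.

33.1 m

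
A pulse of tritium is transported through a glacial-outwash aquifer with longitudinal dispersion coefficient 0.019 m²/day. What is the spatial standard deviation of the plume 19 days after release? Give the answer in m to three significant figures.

Dispersive spreading gives a Gaussian with σ² = 2Dt; advection only shifts the center.
σ = √(2 × 0.019 × 19) = 0.850 m.

0.850 m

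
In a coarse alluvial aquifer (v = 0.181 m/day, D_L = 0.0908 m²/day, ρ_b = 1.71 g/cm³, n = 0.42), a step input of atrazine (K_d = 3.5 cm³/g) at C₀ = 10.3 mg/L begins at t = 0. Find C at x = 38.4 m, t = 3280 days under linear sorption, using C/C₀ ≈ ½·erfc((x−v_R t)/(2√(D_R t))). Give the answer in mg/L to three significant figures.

Retardation factor R = 1 + ρ_b·K_d/n = 1 + 1.71 × 3.5/0.42 = 15.25.
Sorption retards both mechanisms: v_R = v/R = 0.01187 m/day, D_R = D/R = 0.005954 m²/day.
v_R·t = 0.01187 × 3280 = 38.9336 m; 2√(D_R t) = 8.838 m; argument = (38.4 − 38.9336)/8.838 = -0.06038.
C = C₀ × ½·erfc(-0.06038) = 10.3 × 0.5340 = 5.50 mg/L.

5.50 mg/L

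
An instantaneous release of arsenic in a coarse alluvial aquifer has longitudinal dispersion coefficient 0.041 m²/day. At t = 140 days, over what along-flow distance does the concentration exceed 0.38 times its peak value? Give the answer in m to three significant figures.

9.43 m

The plume is Gaussian with σ = √(2Dt) = √(2 × 0.041 × 140) = 3.388 m.
C/C_peak = exp(−Δx²/(2σ²)) = 0.38 ⇒ Δx = σ·√(−2 ln 0.38) = 3.388 × 1.391 = 4.713 m.
Width = 2Δx = 9.43 m.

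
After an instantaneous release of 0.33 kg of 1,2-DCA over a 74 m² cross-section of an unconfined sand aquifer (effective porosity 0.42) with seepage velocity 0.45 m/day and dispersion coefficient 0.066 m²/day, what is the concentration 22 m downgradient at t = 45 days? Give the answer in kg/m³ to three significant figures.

0.00134 kg/m³

For an instantaneous plane source, C(x,t) = M/(n_e·A·√(4πDt)) · exp(−(x−vt)²/(4Dt)), with n_e·A the pore (flow) area.
Plume center vt = 0.45 × 45 = 20.25 m, so the well at 22 m is 1.75 m downgradient of the peak.
√(4πDt) = 6.109 m, giving peak height M/(n_e·A·√(4πDt)) = 0.33/(0.42 × 74 × 6.109) = 0.001738 kg/m³.
(x−vt)²/(4Dt) = (1.75)²/(4 × 0.066 × 45) = 0.2578; exp(−0.2578) = 0.7727.
C = 0.001738 × 0.7727 = 0.00134 kg/m³.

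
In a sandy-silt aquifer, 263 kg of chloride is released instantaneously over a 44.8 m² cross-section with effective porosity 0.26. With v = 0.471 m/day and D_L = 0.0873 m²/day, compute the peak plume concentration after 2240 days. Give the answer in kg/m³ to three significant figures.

0.455 kg/m³

The peak of an instantaneous 1D plume sits at x = vt; there the Gaussian factor is 1 and C_max = M/(n_e·A·√(4πDt)), where n_e·A is the pore area the mass is dissolved in.
√(4πDt) = √(4π × 0.0873 × 2240) = 49.57 m, so C_max = 263/(0.26 × 44.8 × 49.57) = 0.455 kg/m³.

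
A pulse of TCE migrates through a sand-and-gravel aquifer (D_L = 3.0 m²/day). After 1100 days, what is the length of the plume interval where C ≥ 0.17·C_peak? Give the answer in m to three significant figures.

The plume is Gaussian with σ = √(2Dt) = √(2 × 3.0 × 1100) = 81.24 m.
C/C_peak = exp(−Δx²/(2σ²)) = 0.17 ⇒ Δx = σ·√(−2 ln 0.17) = 81.24 × 1.883 = 153.0 m.
Width = 2Δx = 306 m.

306 m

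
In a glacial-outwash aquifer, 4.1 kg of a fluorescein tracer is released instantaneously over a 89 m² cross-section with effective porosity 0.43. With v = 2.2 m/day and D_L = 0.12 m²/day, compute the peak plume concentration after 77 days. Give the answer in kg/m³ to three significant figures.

The peak of an instantaneous 1D plume sits at x = vt; there the Gaussian factor is 1 and C_max = M/(n_e·A·√(4πDt)), where n_e·A is the pore area the mass is dissolved in.
√(4πDt) = √(4π × 0.12 × 77) = 10.78 m, so C_max = 4.1/(0.43 × 89 × 10.78) = 0.00994 kg/m³.

0.00994 kg/m³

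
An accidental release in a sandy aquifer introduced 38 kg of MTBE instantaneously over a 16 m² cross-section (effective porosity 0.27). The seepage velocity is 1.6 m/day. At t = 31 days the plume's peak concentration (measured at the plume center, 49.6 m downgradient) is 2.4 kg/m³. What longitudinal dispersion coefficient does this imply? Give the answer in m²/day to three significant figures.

At the plume center C_max = M/(n_e·A·√(4πDt)), so D = M²/(4πt·(n_e·A·C_max)²).
n_e·A·C_max = 0.27 × 16 × 2.4 = 10.37 kg/m.
D = 38²/(4π × 31 × 10.37²) = 0.0345 m²/day.

0.0345 m²/day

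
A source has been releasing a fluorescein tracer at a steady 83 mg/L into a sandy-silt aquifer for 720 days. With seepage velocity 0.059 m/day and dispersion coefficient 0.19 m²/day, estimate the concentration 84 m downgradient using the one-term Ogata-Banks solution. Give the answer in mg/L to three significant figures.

For a continuous step input, C/C₀ ≈ ½·erfc((x−vt)/(2√(Dt))).
vt = 0.059 × 720 = 42.48 m and 2√(Dt) = 2√(0.19 × 720) = 23.39 m.
Argument (x−vt)/(2√(Dt)) = (84 − 42.48)/23.39 = 1.775; ½·erfc(1.775) = 0.006033.
C = 83 × 0.006033 = 0.501 mg/L.

0.501 mg/L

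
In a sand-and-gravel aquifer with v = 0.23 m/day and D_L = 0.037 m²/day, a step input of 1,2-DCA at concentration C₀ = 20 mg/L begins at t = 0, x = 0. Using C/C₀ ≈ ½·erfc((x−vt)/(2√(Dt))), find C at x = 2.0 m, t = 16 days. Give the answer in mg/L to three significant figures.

18.8 mg/L

For a continuous step input, C/C₀ ≈ ½·erfc((x−vt)/(2√(Dt))).
vt = 0.23 × 16 = 3.68 m and 2√(Dt) = 2√(0.037 × 16) = 1.539 m.
Argument (x−vt)/(2√(Dt)) = (2.0 − 3.68)/1.539 = -1.092; ½·erfc(-1.092) = 0.9387.
C = 20 × 0.9387 = 18.8 mg/L.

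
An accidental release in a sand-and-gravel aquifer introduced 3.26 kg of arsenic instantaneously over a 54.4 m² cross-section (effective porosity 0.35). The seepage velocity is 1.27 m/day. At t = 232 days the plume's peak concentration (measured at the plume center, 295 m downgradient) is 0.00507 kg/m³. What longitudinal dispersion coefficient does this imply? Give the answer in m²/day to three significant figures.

0.391 m²/day

At the plume center C_max = M/(n_e·A·√(4πDt)), so D = M²/(4πt·(n_e·A·C_max)²).
n_e·A·C_max = 0.35 × 54.4 × 0.00507 = 0.09653 kg/m.
D = 3.26²/(4π × 232 × 0.09653²) = 0.391 m²/day.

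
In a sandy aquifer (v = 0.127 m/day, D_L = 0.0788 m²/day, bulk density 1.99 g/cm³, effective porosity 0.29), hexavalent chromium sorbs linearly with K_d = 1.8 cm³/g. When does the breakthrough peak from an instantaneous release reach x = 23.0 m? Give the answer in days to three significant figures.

2350 days

Retardation factor R = 1 + ρ_b·K_d/n = 1 + 1.99 × 1.8/0.29 = 13.35.
Sorption retards both mechanisms: v_R = v/R = 0.009513 m/day, D_R = D/R = 0.005903 m²/day.
Peak time from v_R²t² + 2D_R t − x² = 0: t = (√(D_R² + v_R²x²) − D_R)/v_R².
√(D_R² + v_R²x²) = √(0.005903² + 0.009513² × 23.0²) = 0.2189; v_R² = 9.050e-05.
t = (0.2189 − 0.005903)/9.050e-05 = 2350 days.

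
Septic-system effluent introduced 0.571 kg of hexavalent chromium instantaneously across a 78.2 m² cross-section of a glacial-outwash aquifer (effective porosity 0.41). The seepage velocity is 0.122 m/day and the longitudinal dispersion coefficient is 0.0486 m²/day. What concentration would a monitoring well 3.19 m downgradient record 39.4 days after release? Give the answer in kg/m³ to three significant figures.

0.00258 kg/m³

For an instantaneous plane source, C(x,t) = M/(n_e·A·√(4πDt)) · exp(−(x−vt)²/(4Dt)), with n_e·A the pore (flow) area.
Plume center vt = 0.122 × 39.4 = 4.8068 m, so the well at 3.19 m is 1.6168 m upgradient of the peak.
√(4πDt) = 4.905 m, giving peak height M/(n_e·A·√(4πDt)) = 0.571/(0.41 × 78.2 × 4.905) = 0.003631 kg/m³.
(x−vt)²/(4Dt) = (-1.6168)²/(4 × 0.0486 × 39.4) = 0.3413; exp(−0.3413) = 0.7108.
C = 0.003631 × 0.7108 = 0.00258 kg/m³.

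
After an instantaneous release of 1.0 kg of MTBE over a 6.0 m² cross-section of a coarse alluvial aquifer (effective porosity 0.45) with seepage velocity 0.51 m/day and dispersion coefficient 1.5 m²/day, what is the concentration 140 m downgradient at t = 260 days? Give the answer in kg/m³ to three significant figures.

0.00511 kg/m³

For an instantaneous plane source, C(x,t) = M/(n_e·A·√(4πDt)) · exp(−(x−vt)²/(4Dt)), with n_e·A the pore (flow) area.
Plume center vt = 0.51 × 260 = 132.6 m, so the well at 140 m is 7.4 m downgradient of the peak.
√(4πDt) = 70.01 m, giving peak height M/(n_e·A·√(4πDt)) = 1.0/(0.45 × 6.0 × 70.01) = 0.005290 kg/m³.
(x−vt)²/(4Dt) = (7.4)²/(4 × 1.5 × 260) = 0.03510; exp(−0.03510) = 0.9655.
C = 0.005290 × 0.9655 = 0.00511 kg/m³.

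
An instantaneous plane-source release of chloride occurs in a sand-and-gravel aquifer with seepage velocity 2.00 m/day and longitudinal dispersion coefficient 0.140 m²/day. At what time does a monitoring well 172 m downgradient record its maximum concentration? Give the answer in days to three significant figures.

86.0 days

For the 1D instantaneous-source solution, setting ∂C/∂t = 0 at fixed x gives v²t² + 2Dt − x² = 0, so t = (√(D² + v²x²) − D)/v².
√(D² + v²x²) = √(0.140² + 2.00² × 172²) = 344.0; v² = 4.
t = (344.0 − 0.140)/4 = 86.0 days (vs. the pure-advection estimate x/v = 86.0 d).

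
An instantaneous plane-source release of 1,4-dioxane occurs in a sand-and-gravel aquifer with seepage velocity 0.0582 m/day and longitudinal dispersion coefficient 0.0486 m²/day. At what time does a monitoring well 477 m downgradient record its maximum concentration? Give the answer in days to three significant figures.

For the 1D instantaneous-source solution, setting ∂C/∂t = 0 at fixed x gives v²t² + 2Dt − x² = 0, so t = (√(D² + v²x²) − D)/v².
√(D² + v²x²) = √(0.0486² + 0.0582² × 477²) = 27.76; v² = 0.00338724.
t = (27.76 − 0.0486)/0.00338724 = 8180 days (vs. the pure-advection estimate x/v = 8200 d).

8180 days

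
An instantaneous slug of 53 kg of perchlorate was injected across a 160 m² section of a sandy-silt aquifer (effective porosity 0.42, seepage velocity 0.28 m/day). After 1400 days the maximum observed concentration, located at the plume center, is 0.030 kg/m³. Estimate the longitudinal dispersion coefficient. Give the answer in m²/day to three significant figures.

0.0393 m²/day

At the plume center C_max = M/(n_e·A·√(4πDt)), so D = M²/(4πt·(n_e·A·C_max)²).
n_e·A·C_max = 0.42 × 160 × 0.030 = 2.016 kg/m.
D = 53²/(4π × 1400 × 2.016²) = 0.0393 m²/day.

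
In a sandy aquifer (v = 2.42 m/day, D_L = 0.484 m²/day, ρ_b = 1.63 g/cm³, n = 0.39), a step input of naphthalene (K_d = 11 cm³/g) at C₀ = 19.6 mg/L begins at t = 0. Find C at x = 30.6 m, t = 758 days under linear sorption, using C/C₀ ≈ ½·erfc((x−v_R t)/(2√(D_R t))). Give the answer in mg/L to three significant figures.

Retardation factor R = 1 + ρ_b·K_d/n = 1 + 1.63 × 11/0.39 = 46.97.
Sorption retards both mechanisms: v_R = v/R = 0.05152 m/day, D_R = D/R = 0.01030 m²/day.
v_R·t = 0.05152 × 758 = 39.05216 m; 2√(D_R t) = 5.588 m; argument = (30.6 − 39.05216)/5.588 = -1.513.
C = C₀ × ½·erfc(-1.513) = 19.6 × 0.9838 = 19.3 mg/L.

19.3 mg/L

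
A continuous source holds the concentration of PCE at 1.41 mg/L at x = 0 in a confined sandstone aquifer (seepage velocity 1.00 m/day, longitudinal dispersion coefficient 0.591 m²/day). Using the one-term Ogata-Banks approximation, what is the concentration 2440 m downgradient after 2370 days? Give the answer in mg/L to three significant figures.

0.131 mg/L

For a continuous step input, C/C₀ ≈ ½·erfc((x−vt)/(2√(Dt))).
vt = 1.00 × 2370 = 2370 m and 2√(Dt) = 2√(0.591 × 2370) = 74.85 m.
Argument (x−vt)/(2√(Dt)) = (2440 − 2370)/74.85 = 0.9352; ½·erfc(0.9352) = 0.09299.
C = 1.41 × 0.09299 = 0.131 mg/L.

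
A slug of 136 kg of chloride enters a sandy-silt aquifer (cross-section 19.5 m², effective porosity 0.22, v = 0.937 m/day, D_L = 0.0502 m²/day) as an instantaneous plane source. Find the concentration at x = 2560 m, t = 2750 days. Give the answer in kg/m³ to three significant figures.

For an instantaneous plane source, C(x,t) = M/(n_e·A·√(4πDt)) · exp(−(x−vt)²/(4Dt)), with n_e·A the pore (flow) area.
Plume center vt = 0.937 × 2750 = 2576.75 m, so the well at 2560 m is 16.75 m upgradient of the peak.
√(4πDt) = 41.65 m, giving peak height M/(n_e·A·√(4πDt)) = 136/(0.22 × 19.5 × 41.65) = 0.7611 kg/m³.
(x−vt)²/(4Dt) = (-16.75)²/(4 × 0.0502 × 2750) = 0.5081; exp(−0.5081) = 0.6016.
C = 0.7611 × 0.6016 = 0.458 kg/m³.

0.458 kg/m³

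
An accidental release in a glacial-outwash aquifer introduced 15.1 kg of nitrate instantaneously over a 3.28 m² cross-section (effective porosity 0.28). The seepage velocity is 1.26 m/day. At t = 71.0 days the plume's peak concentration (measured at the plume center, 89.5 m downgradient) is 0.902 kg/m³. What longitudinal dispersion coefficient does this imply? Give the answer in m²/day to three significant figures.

At the plume center C_max = M/(n_e·A·√(4πDt)), so D = M²/(4πt·(n_e·A·C_max)²).
n_e·A·C_max = 0.28 × 3.28 × 0.902 = 0.8284 kg/m.
D = 15.1²/(4π × 71.0 × 0.8284²) = 0.372 m²/day.

0.372 m²/day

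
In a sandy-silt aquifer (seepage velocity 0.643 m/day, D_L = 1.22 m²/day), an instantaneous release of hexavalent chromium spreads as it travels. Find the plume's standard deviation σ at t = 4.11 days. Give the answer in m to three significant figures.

Dispersive spreading gives a Gaussian with σ² = 2Dt; advection only shifts the center.
σ = √(2 × 1.22 × 4.11) = 3.17 m.

3.17 m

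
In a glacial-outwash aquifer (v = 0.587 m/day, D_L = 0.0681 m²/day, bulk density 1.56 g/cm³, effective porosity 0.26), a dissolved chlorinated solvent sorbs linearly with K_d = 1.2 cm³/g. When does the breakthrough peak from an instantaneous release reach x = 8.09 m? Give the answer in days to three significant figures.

111 days

Retardation factor R = 1 + ρ_b·K_d/n = 1 + 1.56 × 1.2/0.26 = 8.200.
Sorption retards both mechanisms: v_R = v/R = 0.07159 m/day, D_R = D/R = 0.008305 m²/day.
Peak time from v_R²t² + 2D_R t − x² = 0: t = (√(D_R² + v_R²x²) − D_R)/v_R².
√(D_R² + v_R²x²) = √(0.008305² + 0.07159² × 8.09²) = 0.5792; v_R² = 0.005125.
t = (0.5792 − 0.008305)/0.005125 = 111 days.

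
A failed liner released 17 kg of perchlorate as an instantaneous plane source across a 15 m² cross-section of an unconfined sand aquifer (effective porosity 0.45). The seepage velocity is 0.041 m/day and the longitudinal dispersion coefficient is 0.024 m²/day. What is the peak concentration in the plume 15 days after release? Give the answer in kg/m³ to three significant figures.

The peak of an instantaneous 1D plume sits at x = vt; there the Gaussian factor is 1 and C_max = M/(n_e·A·√(4πDt)), where n_e·A is the pore area the mass is dissolved in.
√(4πDt) = √(4π × 0.024 × 15) = 2.127 m, so C_max = 17/(0.45 × 15 × 2.127) = 1.18 kg/m³.

1.18 kg/m³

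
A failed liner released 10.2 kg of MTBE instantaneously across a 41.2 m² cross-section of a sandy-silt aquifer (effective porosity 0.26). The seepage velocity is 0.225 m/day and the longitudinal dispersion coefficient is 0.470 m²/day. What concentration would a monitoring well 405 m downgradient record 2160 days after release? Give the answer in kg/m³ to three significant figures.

0.00168 kg/m³

For an instantaneous plane source, C(x,t) = M/(n_e·A·√(4πDt)) · exp(−(x−vt)²/(4Dt)), with n_e·A the pore (flow) area.
Plume center vt = 0.225 × 2160 = 486 m, so the well at 405 m is 81 m upgradient of the peak.
√(4πDt) = 112.9 m, giving peak height M/(n_e·A·√(4πDt)) = 10.2/(0.26 × 41.2 × 112.9) = 0.008434 kg/m³.
(x−vt)²/(4Dt) = (-81)²/(4 × 0.470 × 2160) = 1.616; exp(−1.616) = 0.1987.
C = 0.008434 × 0.1987 = 0.00168 kg/m³.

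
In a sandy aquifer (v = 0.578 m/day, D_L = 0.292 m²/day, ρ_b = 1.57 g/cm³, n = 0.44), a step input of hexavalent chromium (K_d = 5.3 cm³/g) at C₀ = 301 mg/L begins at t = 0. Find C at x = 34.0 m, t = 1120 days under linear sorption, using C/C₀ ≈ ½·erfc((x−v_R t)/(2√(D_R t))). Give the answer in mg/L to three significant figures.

120 mg/L

Retardation factor R = 1 + ρ_b·K_d/n = 1 + 1.57 × 5.3/0.44 = 19.91.
Sorption retards both mechanisms: v_R = v/R = 0.02903 m/day, D_R = D/R = 0.01467 m²/day.
v_R·t = 0.02903 × 1120 = 32.5136 m; 2√(D_R t) = 8.107 m; argument = (34.0 − 32.5136)/8.107 = 0.1833.
C = C₀ × ½·erfc(0.1833) = 301 × 0.3977 = 120 mg/L.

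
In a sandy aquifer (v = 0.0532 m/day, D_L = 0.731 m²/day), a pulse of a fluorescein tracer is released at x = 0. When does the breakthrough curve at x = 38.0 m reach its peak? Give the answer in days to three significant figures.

For the 1D instantaneous-source solution, setting ∂C/∂t = 0 at fixed x gives v²t² + 2Dt − x² = 0, so t = (√(D² + v²x²) − D)/v².
√(D² + v²x²) = √(0.731² + 0.0532² × 38.0²) = 2.150; v² = 0.00283024.
t = (2.150 − 0.731)/0.00283024 = 501 days (vs. the pure-advection estimate x/v = 714 d).

501 days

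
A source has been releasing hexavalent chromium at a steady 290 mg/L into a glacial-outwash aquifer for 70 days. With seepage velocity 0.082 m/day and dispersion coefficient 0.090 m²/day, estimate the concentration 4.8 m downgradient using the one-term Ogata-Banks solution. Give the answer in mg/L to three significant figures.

For a continuous step input, C/C₀ ≈ ½·erfc((x−vt)/(2√(Dt))).
vt = 0.082 × 70 = 5.74 m and 2√(Dt) = 2√(0.090 × 70) = 5.020 m.
Argument (x−vt)/(2√(Dt)) = (4.8 − 5.74)/5.020 = -0.1873; ½·erfc(-0.1873) = 0.6044.
C = 290 × 0.6044 = 175 mg/L.

175 mg/L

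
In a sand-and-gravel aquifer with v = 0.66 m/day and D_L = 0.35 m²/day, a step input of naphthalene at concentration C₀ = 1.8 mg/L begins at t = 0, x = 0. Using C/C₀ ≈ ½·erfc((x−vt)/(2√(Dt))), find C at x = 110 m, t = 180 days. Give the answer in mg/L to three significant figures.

1.41 mg/L

For a continuous step input, C/C₀ ≈ ½·erfc((x−vt)/(2√(Dt))).
vt = 0.66 × 180 = 118.8 m and 2√(Dt) = 2√(0.35 × 180) = 15.87 m.
Argument (x−vt)/(2√(Dt)) = (110 − 118.8)/15.87 = -0.5545; ½·erfc(-0.5545) = 0.7835.
C = 1.8 × 0.7835 = 1.41 mg/L.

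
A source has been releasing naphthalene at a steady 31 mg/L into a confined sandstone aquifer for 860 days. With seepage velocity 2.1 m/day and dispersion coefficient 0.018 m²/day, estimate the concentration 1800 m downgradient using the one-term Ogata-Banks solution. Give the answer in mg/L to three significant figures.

26.6 mg/L

For a continuous step input, C/C₀ ≈ ½·erfc((x−vt)/(2√(Dt))).
vt = 2.1 × 860 = 1806 m and 2√(Dt) = 2√(0.018 × 860) = 7.869 m.
Argument (x−vt)/(2√(Dt)) = (1800 − 1806)/7.869 = -0.7625; ½·erfc(-0.7625) = 0.8596.
C = 31 × 0.8596 = 26.6 mg/L.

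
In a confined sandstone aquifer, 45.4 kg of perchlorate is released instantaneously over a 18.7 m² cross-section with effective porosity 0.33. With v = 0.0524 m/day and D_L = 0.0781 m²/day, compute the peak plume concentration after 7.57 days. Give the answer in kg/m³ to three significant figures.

2.70 kg/m³

The peak of an instantaneous 1D plume sits at x = vt; there the Gaussian factor is 1 and C_max = M/(n_e·A·√(4πDt)), where n_e·A is the pore area the mass is dissolved in.
√(4πDt) = √(4π × 0.0781 × 7.57) = 2.726 m, so C_max = 45.4/(0.33 × 18.7 × 2.726) = 2.70 kg/m³.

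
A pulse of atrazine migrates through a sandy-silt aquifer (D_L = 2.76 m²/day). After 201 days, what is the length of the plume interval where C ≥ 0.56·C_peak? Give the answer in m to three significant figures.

The plume is Gaussian with σ = √(2Dt) = √(2 × 2.76 × 201) = 33.31 m.
C/C_peak = exp(−Δx²/(2σ²)) = 0.56 ⇒ Δx = σ·√(−2 ln 0.56) = 33.31 × 1.077 = 35.87 m.
Width = 2Δx = 71.7 m.

71.7 m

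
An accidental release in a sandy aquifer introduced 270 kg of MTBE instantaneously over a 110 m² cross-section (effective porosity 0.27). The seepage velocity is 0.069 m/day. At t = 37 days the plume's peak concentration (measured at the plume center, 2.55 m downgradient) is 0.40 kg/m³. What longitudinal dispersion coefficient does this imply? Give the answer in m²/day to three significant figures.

At the plume center C_max = M/(n_e·A·√(4πDt)), so D = M²/(4πt·(n_e·A·C_max)²).
n_e·A·C_max = 0.27 × 110 × 0.40 = 11.88 kg/m.
D = 270²/(4π × 37 × 11.88²) = 1.11 m²/day.

1.11 m²/day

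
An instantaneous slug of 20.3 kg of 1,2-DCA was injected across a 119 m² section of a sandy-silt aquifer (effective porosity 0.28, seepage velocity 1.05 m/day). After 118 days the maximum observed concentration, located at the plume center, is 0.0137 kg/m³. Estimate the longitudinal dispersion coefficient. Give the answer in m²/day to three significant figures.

At the plume center C_max = M/(n_e·A·√(4πDt)), so D = M²/(4πt·(n_e·A·C_max)²).
n_e·A·C_max = 0.28 × 119 × 0.0137 = 0.4565 kg/m.
D = 20.3²/(4π × 118 × 0.4565²) = 1.33 m²/day.

1.33 m²/day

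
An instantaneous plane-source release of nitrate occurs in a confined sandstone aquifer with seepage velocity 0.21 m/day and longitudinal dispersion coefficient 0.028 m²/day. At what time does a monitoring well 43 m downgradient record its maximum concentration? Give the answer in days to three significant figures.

204 days

For the 1D instantaneous-source solution, setting ∂C/∂t = 0 at fixed x gives v²t² + 2Dt − x² = 0, so t = (√(D² + v²x²) − D)/v².
√(D² + v²x²) = √(0.028² + 0.21² × 43²) = 9.030; v² = 0.0441.
t = (9.030 − 0.028)/0.0441 = 204 days (vs. the pure-advection estimate x/v = 205 d).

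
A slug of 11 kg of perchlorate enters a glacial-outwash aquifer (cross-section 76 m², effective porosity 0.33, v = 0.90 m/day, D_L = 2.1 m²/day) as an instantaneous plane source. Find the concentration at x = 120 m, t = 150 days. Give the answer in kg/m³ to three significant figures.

0.00583 kg/m³

For an instantaneous plane source, C(x,t) = M/(n_e·A·√(4πDt)) · exp(−(x−vt)²/(4Dt)), with n_e·A the pore (flow) area.
Plume center vt = 0.90 × 150 = 135 m, so the well at 120 m is 15 m upgradient of the peak.
√(4πDt) = 62.92 m, giving peak height M/(n_e·A·√(4πDt)) = 11/(0.33 × 76 × 62.92) = 0.006971 kg/m³.
(x−vt)²/(4Dt) = (-15)²/(4 × 2.1 × 150) = 0.1786; exp(−0.1786) = 0.8364.
C = 0.006971 × 0.8364 = 0.00583 kg/m³.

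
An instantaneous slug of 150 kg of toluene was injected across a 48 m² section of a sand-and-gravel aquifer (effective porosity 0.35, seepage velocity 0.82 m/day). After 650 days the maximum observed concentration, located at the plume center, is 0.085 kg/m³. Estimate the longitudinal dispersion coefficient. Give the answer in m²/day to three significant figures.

At the plume center C_max = M/(n_e·A·√(4πDt)), so D = M²/(4πt·(n_e·A·C_max)²).
n_e·A·C_max = 0.35 × 48 × 0.085 = 1.428 kg/m.
D = 150²/(4π × 650 × 1.428²) = 1.35 m²/day.

1.35 m²/day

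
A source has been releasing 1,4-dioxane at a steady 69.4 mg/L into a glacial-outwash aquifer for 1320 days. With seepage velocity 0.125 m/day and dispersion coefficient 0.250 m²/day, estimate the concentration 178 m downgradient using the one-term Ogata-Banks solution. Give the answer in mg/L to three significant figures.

For a continuous step input, C/C₀ ≈ ½·erfc((x−vt)/(2√(Dt))).
vt = 0.125 × 1320 = 165 m and 2√(Dt) = 2√(0.250 × 1320) = 36.33 m.
Argument (x−vt)/(2√(Dt)) = (178 − 165)/36.33 = 0.3578; ½·erfc(0.3578) = 0.3064.
C = 69.4 × 0.3064 = 21.3 mg/L.

21.3 mg/L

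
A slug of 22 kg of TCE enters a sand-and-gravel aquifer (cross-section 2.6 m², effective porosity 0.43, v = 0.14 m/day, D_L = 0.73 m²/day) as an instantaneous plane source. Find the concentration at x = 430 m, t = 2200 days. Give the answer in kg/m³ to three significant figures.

0.0137 kg/m³

For an instantaneous plane source, C(x,t) = M/(n_e·A·√(4πDt)) · exp(−(x−vt)²/(4Dt)), with n_e·A the pore (flow) area.
Plume center vt = 0.14 × 2200 = 308 m, so the well at 430 m is 122 m downgradient of the peak.
√(4πDt) = 142.1 m, giving peak height M/(n_e·A·√(4πDt)) = 22/(0.43 × 2.6 × 142.1) = 0.1385 kg/m³.
(x−vt)²/(4Dt) = (122)²/(4 × 0.73 × 2200) = 2.317; exp(−2.317) = 0.09857.
C = 0.1385 × 0.09857 = 0.0137 kg/m³.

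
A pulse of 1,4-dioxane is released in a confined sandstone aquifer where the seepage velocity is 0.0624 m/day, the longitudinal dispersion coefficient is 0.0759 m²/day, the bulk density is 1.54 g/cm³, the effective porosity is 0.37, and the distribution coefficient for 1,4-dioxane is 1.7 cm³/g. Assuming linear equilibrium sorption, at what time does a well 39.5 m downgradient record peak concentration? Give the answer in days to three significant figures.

4960 days

Retardation factor R = 1 + ρ_b·K_d/n = 1 + 1.54 × 1.7/0.37 = 8.076.
Sorption retards both mechanisms: v_R = v/R = 0.007727 m/day, D_R = D/R = 0.009398 m²/day.
Peak time from v_R²t² + 2D_R t − x² = 0: t = (√(D_R² + v_R²x²) − D_R)/v_R².
√(D_R² + v_R²x²) = √(0.009398² + 0.007727² × 39.5²) = 0.3054; v_R² = 5.971e-05.
t = (0.3054 − 0.009398)/5.971e-05 = 4960 days.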